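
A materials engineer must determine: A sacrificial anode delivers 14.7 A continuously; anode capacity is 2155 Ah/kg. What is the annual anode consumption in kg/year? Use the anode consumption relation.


Annual consumption = current * hours per year / capacity
Rate = 14.7 * 8760 / 2155 = 59.8 kg/year

59.8 kg/year


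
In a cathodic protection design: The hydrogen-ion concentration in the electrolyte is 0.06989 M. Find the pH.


pH = −log10[H+]
pH = −log10(0.06989) = 1.16

1.16


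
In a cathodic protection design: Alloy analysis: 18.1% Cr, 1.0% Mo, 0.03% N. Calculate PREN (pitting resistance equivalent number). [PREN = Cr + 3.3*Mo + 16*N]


Apply the PREN formula: PREN = Cr + 3.3*Mo + 16*N
PREN = 18.1 + 3.3*1.0 + 16*0.03
PREN = 18.1 + 3.3 + 0.48 = 21.88

21.88


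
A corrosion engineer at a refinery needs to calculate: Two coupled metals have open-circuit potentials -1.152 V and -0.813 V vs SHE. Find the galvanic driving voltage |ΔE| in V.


Driving voltage is the absolute potential difference.
|ΔE| = |-1.152 − (-0.813)| = 0.339 V

0.339 V


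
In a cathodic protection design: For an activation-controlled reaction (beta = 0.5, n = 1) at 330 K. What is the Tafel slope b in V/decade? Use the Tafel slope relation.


Apply the Tafel slope relation: b = 2.303*R*T/(beta*n*F)
Numerator: 2.303 * 8.314 * 330 = 6318.56
Denominator: 0.5 * 1 * 96485 = 48242.5
b = 6318.56 / 48242.5 = 0.131 V/decade

0.131 V/decade


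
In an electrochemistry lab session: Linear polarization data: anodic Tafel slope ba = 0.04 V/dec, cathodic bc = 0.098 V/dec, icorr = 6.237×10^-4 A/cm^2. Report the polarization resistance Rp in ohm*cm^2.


Apply the Stern-Geary equation: Rp = ba*bc / (2.303*icorr*(ba+bc))
ba*bc = 0.04*0.098 = 0.00392
ba+bc = 0.138; 2.303*icorr*(ba+bc) = 2.303*6.237×10^-4*0.138 = 1.9822059×10^-4
Rp = 0.00392 / 1.9822059×10^-4 = 19.8 ohm*cm^2

19.8 ohm*cm^2


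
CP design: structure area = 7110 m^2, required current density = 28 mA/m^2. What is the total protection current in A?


I = area * current density, then convert mA → A (÷1000)
I = 7110 * 28 / 1000 = 199.08 A

199.08 A


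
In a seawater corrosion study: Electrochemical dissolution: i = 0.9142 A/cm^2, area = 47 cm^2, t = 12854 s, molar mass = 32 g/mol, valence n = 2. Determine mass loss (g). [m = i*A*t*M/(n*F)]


Apply Faraday's law: m = i*A*t*M / (n*F)
Total charge passed Q = i*A*t = 0.9142*47*12854 = 552302.9596 C
m = Q*M/(n*F) = 552302.9596*32/(2*96485) = 91.588 g

91.588 g


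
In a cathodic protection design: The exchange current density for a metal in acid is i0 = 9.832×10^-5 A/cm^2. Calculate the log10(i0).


i0 = 9.832×10^-5 A/cm^2
log10(i0) = -4.007

-4.007


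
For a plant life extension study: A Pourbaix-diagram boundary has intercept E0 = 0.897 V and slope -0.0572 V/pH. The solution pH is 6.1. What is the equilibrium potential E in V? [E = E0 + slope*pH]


Apply the Pourbaix line equation: E = E0 + slope*pH
E = 0.897 + (-0.0572)*6.1 = 0.897 + (-0.34892) = 0.54808 V
Rounded to 4 decimal places: E = 0.5481 V

0.5481 V


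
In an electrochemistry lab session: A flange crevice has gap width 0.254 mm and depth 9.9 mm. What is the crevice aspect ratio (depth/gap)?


Aspect ratio = depth / gap
Ratio = 9.9 / 0.254 = 39.0

39.0


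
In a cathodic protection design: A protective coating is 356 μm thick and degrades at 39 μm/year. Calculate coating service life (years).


Service life = thickness / degradation rate
Life = 356 / 39 = 9.1 years

9.1 years


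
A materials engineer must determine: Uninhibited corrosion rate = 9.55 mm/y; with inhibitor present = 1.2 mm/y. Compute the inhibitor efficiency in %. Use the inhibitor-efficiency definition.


Apply the inhibitor-efficiency definition: IE = (CR_blank − CR_inh)/CR_blank × 100
IE = (9.55 − 1.2) / 9.55 × 100
IE = 8.35 / 9.55 × 100 = 87.4 %

87.4 %


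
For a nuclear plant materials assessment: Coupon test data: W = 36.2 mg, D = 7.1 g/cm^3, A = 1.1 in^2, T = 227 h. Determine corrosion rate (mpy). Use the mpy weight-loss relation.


Apply the mpy weight-loss relation: CR = 534 * W / (D * A * T)
Numerator: 534 * 36.2 = 19330.8
Denominator: 7.1 * 1.1 * 227 = 1772.87
CR = 19330.8 / 1772.87 = 10.9037 mpy

10.9037 mpy


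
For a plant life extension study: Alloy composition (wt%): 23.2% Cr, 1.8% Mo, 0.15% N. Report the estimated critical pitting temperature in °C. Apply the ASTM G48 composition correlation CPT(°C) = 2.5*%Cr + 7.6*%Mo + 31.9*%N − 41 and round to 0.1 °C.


Apply the ASTM G48 empirical CPT estimate: CPT(°C) = 2.5*%Cr + 7.6*%Mo + 31.9*%N − 41
2.5*23.2 = 58; 7.6*1.8 = 13.68; 31.9*0.15 = 4.785
CPT = 58 + 13.68 + 4.785 − 41 = 35.465 °C
Rounded to 0.1 °C: CPT ≈ 35.5 °C

35.5 °C


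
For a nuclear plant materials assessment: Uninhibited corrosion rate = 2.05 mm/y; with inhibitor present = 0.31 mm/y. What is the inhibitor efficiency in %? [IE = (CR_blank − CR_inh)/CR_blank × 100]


Apply the inhibitor-efficiency definition: IE = (CR_blank − CR_inh)/CR_blank × 100
IE = (2.05 − 0.31) / 2.05 × 100
IE = 1.74 / 2.05 × 100 = 84.9 %

84.9 %


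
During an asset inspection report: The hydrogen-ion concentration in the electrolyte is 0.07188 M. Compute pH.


pH = −log10[H+]
pH = −log10(0.07188) = 1.14

1.14


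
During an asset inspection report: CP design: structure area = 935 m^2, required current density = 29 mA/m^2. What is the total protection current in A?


I = area * current density, then convert mA → A (÷1000)
I = 935 * 29 / 1000 = 27.12 A

27.12 A


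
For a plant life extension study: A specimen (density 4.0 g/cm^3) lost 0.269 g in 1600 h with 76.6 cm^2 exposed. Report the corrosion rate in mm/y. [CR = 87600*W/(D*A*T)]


Apply the mm/y weight-loss relation: CR = 87600 * W / (D * A * T)
Numerator: 87600 * 0.269 = 23564.4
Denominator: 4.0 * 76.6 * 1600 = 490240.0
CR = 23564.4 / 490240.0 = 0.048067 mm/y

0.048067 mm/y


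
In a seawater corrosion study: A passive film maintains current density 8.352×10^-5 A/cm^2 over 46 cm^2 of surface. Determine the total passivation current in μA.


I = i_pass * A, then convert A → μA (×10^6)
I = 8.352×10^-5 * 46 * 10^6 = 3841.92 μA

3841.92 μA


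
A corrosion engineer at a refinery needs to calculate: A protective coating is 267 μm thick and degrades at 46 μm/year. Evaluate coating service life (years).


Service life = thickness / degradation rate
Life = 267 / 46 = 5.8 years

5.8 years


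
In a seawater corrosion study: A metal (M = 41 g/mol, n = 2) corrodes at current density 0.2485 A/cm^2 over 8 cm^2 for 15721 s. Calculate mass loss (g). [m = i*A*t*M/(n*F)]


Apply Faraday's law: m = i*A*t*M / (n*F)
Total charge passed Q = i*A*t = 0.2485*8*15721 = 31253.348 C
m = Q*M/(n*F) = 31253.348*41/(2*96485) = 6.6403 g

6.6403 g


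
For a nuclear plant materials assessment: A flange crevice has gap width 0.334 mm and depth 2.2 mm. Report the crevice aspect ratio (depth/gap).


Aspect ratio = depth / gap
Ratio = 2.2 / 0.334 = 6.6

6.6


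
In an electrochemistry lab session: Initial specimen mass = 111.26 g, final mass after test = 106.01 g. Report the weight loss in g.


Weight loss = initial − final
WL = 111.26 − 106.01 = 5.25 g

5.25 g


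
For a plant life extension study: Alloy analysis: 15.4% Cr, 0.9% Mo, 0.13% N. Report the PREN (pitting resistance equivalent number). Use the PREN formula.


Apply the PREN formula: PREN = Cr + 3.3*Mo + 16*N
PREN = 15.4 + 3.3*0.9 + 16*0.13
PREN = 15.4 + 2.97 + 2.08 = 20.45

20.45


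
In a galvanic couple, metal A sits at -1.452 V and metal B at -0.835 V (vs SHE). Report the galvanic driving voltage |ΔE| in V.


Driving voltage is the absolute potential difference.
|ΔE| = |-1.452 − (-0.835)| = 0.617 V

0.617 V


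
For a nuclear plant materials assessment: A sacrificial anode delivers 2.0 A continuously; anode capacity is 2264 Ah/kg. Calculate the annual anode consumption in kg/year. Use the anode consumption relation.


Annual consumption = current * hours per year / capacity
Rate = 2.0 * 8760 / 2264 = 7.7 kg/year

7.7 kg/year


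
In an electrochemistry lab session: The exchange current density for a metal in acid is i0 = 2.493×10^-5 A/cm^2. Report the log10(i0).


i0 = 2.493×10^-5 A/cm^2
log10(i0) = -4.603

-4.603


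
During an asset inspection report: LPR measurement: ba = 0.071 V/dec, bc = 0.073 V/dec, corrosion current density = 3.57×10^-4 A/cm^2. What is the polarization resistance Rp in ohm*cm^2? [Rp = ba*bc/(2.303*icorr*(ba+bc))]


Apply the Stern-Geary equation: Rp = ba*bc / (2.303*icorr*(ba+bc))
ba*bc = 0.071*0.073 = 0.005183
ba+bc = 0.144; 2.303*icorr*(ba+bc) = 2.303*3.57×10^-4*0.144 = 1.1839262×10^-4
Rp = 0.005183 / 1.1839262×10^-4 = 43.78 ohm*cm^2

43.78 ohm*cm^2


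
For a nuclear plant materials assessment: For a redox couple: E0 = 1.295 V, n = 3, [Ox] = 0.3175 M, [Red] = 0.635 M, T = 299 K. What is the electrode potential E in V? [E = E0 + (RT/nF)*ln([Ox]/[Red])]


Apply the Nernst equation: E = E0 + (RT/nF)*ln([Ox]/[Red])
Step 1: RT/nF = 8.314*299/(3*96485) = 0.00858816 V
Step 2: [Ox]/[Red] = 0.3175/0.635 = 0.5
Step 3: ln(0.5) = -0.693147
Step 4: correction = 0.00858816 * -0.693147 = -0.006 V
E = 1.295 + -0.006 = 1.289 V

1.289 V


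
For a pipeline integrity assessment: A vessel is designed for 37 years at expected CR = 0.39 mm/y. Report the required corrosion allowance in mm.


Corrosion allowance = CR × design life
CA = 0.39 * 37 = 14.43 mm

14.43 mm


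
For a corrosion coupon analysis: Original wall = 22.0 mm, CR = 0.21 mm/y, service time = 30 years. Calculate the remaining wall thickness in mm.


Remaining wall = original − CR × time
t = 22.0 − 0.21*30 = 22.0 − 6.3 = 15.7 mm

15.7 mm


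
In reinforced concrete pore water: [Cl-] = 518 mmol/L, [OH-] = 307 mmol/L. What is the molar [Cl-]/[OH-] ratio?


Threshold parameter = [Cl-] / [OH-] (molar basis; both in mmol/L, so units cancel)
Ratio = 518 / 307 = 1.69

1.69


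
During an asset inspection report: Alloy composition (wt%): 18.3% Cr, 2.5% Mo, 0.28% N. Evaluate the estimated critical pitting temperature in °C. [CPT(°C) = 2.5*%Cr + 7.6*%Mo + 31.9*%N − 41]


Apply the ASTM G48 empirical CPT estimate: CPT(°C) = 2.5*%Cr + 7.6*%Mo + 31.9*%N − 41
2.5*18.3 = 45.75; 7.6*2.5 = 19; 31.9*0.28 = 8.932
CPT = 45.75 + 19 + 8.932 − 41 = 32.682 °C
Rounded to 0.1 °C: CPT ≈ 32.7 °C

32.7 °C


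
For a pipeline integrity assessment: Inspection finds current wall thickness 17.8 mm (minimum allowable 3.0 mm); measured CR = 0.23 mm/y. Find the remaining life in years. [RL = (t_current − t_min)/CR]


Apply the remaining-life relation: RL = (t_current − t_min) / CR
RL = (17.8 − 3.0) / 0.23 = 14.8 / 0.23 = 64.3 years

64.3 years


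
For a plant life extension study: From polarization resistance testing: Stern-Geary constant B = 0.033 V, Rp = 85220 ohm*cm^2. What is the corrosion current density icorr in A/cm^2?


Apply the Stern-Geary relation: icorr = B / Rp
icorr = 0.033 / 85220 = 3.872×10^-7 A/cm^2

3.872×10^-7 A/cm^2


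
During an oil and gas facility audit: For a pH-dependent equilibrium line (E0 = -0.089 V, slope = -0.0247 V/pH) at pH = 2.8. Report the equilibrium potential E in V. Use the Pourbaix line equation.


Apply the Pourbaix line equation: E = E0 + slope*pH
E = -0.089 + (-0.0247)*2.8 = -0.089 + (-0.06916) = -0.15816 V
Rounded to 3 decimal places: E = -0.158 V

-0.158 V


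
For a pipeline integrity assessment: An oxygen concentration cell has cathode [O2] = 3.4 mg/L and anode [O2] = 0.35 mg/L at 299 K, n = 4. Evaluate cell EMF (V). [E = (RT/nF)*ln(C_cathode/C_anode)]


Apply the Nernst concentration-cell relation: E = (RT/nF)*ln(C_cathode/C_anode)
RT/nF = 8.314*299/(4*96485) = 0.00644112 V
ln(3.4/0.35) = 2.2736
E = 0.00644112 * 2.2736 = 0.01464 V

0.01464 V


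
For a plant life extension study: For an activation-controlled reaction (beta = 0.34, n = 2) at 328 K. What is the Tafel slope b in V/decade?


Apply the Tafel slope relation: b = 2.303*R*T/(beta*n*F)
Numerator: 2.303 * 8.314 * 328 = 6280.26
Denominator: 0.34 * 2 * 96485 = 65609.8
b = 6280.26 / 65609.8 = 0.096 V/decade

0.096 V/decade


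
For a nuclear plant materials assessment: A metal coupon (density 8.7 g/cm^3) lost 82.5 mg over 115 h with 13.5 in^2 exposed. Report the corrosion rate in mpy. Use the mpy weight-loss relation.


Apply the mpy weight-loss relation: CR = 534 * W / (D * A * T)
Numerator: 534 * 82.5 = 44055.0
Denominator: 8.7 * 13.5 * 115 = 13506.75
CR = 44055.0 / 13506.75 = 3.2617 mpy

3.2617 mpy


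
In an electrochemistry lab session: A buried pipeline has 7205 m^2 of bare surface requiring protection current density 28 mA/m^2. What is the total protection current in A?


I = area * current density, then convert mA → A (÷1000)
I = 7205 * 28 / 1000 = 201.74 A

201.74 A


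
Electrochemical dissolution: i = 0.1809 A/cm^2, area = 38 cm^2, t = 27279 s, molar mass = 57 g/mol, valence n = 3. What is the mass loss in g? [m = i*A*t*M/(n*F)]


Apply Faraday's law: m = i*A*t*M / (n*F)
Total charge passed Q = i*A*t = 0.1809*38*27279 = 187521.3018 C
m = Q*M/(n*F) = 187521.3018*57/(3*96485) = 36.92703 g

36.92703 g


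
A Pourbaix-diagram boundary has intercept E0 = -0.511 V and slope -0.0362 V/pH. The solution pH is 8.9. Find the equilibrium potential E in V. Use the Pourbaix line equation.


Apply the Pourbaix line equation: E = E0 + slope*pH
E = -0.511 + (-0.0362)*8.9 = -0.511 + (-0.32218) = -0.83318 V
Rounded to 4 decimal places: E = -0.8332 V

-0.8332 V


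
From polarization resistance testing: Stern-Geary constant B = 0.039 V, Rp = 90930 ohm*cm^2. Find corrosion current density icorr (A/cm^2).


Apply the Stern-Geary relation: icorr = B / Rp
icorr = 0.039 / 90930 = 4.289×10^-7 A/cm^2

4.289×10^-7 A/cm^2


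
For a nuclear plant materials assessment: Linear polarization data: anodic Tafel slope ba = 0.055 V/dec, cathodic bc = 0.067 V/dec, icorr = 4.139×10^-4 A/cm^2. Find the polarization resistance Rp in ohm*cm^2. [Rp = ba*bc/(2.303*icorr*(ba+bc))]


Apply the Stern-Geary equation: Rp = ba*bc / (2.303*icorr*(ba+bc))
ba*bc = 0.055*0.067 = 0.003685
ba+bc = 0.122; 2.303*icorr*(ba+bc) = 2.303*4.139×10^-4*0.122 = 1.1629183×10^-4
Rp = 0.003685 / 1.1629183×10^-4 = 31.69 ohm*cm^2

31.69 ohm*cm^2


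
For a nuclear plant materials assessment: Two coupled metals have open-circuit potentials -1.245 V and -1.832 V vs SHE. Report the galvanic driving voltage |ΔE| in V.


Driving voltage is the absolute potential difference.
|ΔE| = |-1.245 − (-1.832)| = 0.587 V

0.587 V


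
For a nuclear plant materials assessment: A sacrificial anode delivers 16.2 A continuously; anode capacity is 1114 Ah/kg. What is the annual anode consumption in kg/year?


Annual consumption = current * hours per year / capacity
Rate = 16.2 * 8760 / 1114 = 127.4 kg/year

127.4 kg/year


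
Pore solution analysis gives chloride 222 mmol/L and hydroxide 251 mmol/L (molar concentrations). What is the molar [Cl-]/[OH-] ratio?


Threshold parameter = [Cl-] / [OH-] (molar basis; both in mmol/L, so units cancel)
Ratio = 222 / 251 = 0.88

0.88


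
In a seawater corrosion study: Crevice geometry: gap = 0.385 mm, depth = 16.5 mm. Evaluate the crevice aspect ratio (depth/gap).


Aspect ratio = depth / gap
Ratio = 16.5 / 0.385 = 42.9

42.9


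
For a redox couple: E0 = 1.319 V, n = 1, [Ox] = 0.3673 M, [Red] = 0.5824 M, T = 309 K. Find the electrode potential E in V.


Apply the Nernst equation: E = E0 + (RT/nF)*ln([Ox]/[Red])
Step 1: RT/nF = 8.314*309/(1*96485) = 0.02662617 V
Step 2: [Ox]/[Red] = 0.3673/0.5824 = 0.630666
Step 3: ln(0.630666) = -0.460979
Step 4: correction = 0.02662617 * -0.460979 = -0.012 V
E = 1.319 + -0.012 = 1.307 V

1.307 V


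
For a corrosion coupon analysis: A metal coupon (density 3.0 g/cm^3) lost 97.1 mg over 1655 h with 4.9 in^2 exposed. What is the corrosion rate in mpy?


Apply the mpy weight-loss relation: CR = 534 * W / (D * A * T)
Numerator: 534 * 97.1 = 51851.4
Denominator: 3.0 * 4.9 * 1655 = 24328.5
CR = 51851.4 / 24328.5 = 2.131 mpy

2.131 mpy


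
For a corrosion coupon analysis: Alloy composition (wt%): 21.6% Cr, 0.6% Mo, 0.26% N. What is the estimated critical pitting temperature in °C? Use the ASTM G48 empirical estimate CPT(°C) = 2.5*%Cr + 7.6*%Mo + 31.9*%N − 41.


Apply the ASTM G48 empirical CPT estimate: CPT(°C) = 2.5*%Cr + 7.6*%Mo + 31.9*%N − 41
2.5*21.6 = 54; 7.6*0.6 = 4.56; 31.9*0.26 = 8.294
CPT = 54 + 4.56 + 8.294 − 41 = 25.854 °C
Rounded to 0.1 °C: CPT ≈ 25.9 °C

25.9 °C


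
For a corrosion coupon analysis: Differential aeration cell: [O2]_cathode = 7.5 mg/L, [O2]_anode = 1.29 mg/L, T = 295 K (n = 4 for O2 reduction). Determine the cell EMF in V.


Apply the Nernst concentration-cell relation: E = (RT/nF)*ln(C_cathode/C_anode)
RT/nF = 8.314*295/(4*96485) = 0.00635495 V
ln(7.5/1.29) = 1.76026
E = 0.00635495 * 1.76026 = 0.01119 V

0.01119 V


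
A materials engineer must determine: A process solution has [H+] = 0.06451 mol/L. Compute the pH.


pH = −log10[H+]
pH = −log10(0.06451) = 1.19

1.19


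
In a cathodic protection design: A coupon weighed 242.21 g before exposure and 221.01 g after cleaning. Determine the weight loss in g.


Weight loss = initial − final
WL = 242.21 − 221.01 = 21.2 g

21.2 g


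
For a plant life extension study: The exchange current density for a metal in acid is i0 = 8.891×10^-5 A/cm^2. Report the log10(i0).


i0 = 8.891×10^-5 A/cm^2
log10(i0) = -4.051

-4.051


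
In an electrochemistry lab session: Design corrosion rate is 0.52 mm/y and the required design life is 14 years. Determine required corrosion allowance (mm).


Corrosion allowance = CR × design life
CA = 0.52 * 14 = 7.28 mm

7.28 mm


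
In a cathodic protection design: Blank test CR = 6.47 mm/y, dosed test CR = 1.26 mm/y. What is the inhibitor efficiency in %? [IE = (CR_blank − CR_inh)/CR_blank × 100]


Apply the inhibitor-efficiency definition: IE = (CR_blank − CR_inh)/CR_blank × 100
IE = (6.47 − 1.26) / 6.47 × 100
IE = 5.21 / 6.47 × 100 = 80.5 %

80.5 %


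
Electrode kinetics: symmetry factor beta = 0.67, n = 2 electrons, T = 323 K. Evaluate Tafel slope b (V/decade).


Apply the Tafel slope relation: b = 2.303*R*T/(beta*n*F)
Numerator: 2.303 * 8.314 * 323 = 6184.53
Denominator: 0.67 * 2 * 96485 = 129289.9
b = 6184.53 / 129289.9 = 0.0478 V/decade

0.0478 V/decade


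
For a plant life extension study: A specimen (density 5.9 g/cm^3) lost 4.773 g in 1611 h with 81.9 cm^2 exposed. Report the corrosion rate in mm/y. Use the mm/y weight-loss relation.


Apply the mm/y weight-loss relation: CR = 87600 * W / (D * A * T)
Numerator: 87600 * 4.773 = 418114.8
Denominator: 5.9 * 81.9 * 1611 = 778451.31
CR = 418114.8 / 778451.31 = 0.537111 mm/y

0.537111 mm/y


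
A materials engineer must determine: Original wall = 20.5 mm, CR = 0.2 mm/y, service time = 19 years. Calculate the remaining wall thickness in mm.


Remaining wall = original − CR × time
t = 20.5 − 0.2*19 = 20.5 − 3.8 = 16.7 mm

16.7 mm


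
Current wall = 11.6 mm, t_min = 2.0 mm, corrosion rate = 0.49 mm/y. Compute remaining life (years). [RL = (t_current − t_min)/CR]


Apply the remaining-life relation: RL = (t_current − t_min) / CR
RL = (11.6 − 2.0) / 0.49 = 9.6 / 0.49 = 19.6 years

19.6 years


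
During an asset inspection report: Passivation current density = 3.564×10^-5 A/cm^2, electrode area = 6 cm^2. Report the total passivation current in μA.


I = i_pass * A, then convert A → μA (×10^6)
I = 3.564×10^-5 * 6 * 10^6 = 213.84 μA

213.84 μA


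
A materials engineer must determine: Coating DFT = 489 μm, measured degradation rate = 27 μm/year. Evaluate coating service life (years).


Service life = thickness / degradation rate
Life = 489 / 27 = 18.1 years

18.1 years


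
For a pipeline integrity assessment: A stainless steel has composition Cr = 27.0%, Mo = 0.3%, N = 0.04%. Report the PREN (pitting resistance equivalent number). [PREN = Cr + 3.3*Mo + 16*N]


Apply the PREN formula: PREN = Cr + 3.3*Mo + 16*N
PREN = 27.0 + 3.3*0.3 + 16*0.04
PREN = 27.0 + 0.99 + 0.64 = 28.63

28.63


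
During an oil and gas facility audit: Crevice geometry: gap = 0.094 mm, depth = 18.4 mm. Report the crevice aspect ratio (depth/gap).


Aspect ratio = depth / gap
Ratio = 18.4 / 0.094 = 195.7

195.7


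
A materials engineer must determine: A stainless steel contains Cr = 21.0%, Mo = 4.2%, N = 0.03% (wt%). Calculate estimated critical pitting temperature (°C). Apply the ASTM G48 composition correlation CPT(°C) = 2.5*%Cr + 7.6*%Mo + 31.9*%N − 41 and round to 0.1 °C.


Apply the ASTM G48 empirical CPT estimate: CPT(°C) = 2.5*%Cr + 7.6*%Mo + 31.9*%N − 41
2.5*21.0 = 52.5; 7.6*4.2 = 31.92; 31.9*0.03 = 0.957
CPT = 52.5 + 31.92 + 0.957 − 41 = 44.377 °C
Rounded to 0.1 °C: CPT ≈ 44.4 °C

44.4 °C


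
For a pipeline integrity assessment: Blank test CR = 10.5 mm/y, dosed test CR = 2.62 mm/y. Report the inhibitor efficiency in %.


Apply the inhibitor-efficiency definition: IE = (CR_blank − CR_inh)/CR_blank × 100
IE = (10.5 − 2.62) / 10.5 × 100
IE = 7.88 / 10.5 × 100 = 75.0 %

75.0 %


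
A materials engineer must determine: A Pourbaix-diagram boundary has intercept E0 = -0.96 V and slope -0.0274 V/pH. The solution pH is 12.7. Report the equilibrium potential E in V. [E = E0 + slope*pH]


Apply the Pourbaix line equation: E = E0 + slope*pH
E = -0.96 + (-0.0274)*12.7 = -0.96 + (-0.34798) = -1.30798 V
Rounded to 4 decimal places: E = -1.3080 V

-1.3080 V


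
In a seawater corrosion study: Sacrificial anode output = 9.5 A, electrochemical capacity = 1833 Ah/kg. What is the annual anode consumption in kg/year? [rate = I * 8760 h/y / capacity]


Annual consumption = current * hours per year / capacity
Rate = 9.5 * 8760 / 1833 = 45.4 kg/year

45.4 kg/year


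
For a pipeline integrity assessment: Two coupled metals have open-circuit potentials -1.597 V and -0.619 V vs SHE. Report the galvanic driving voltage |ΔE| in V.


Driving voltage is the absolute potential difference.
|ΔE| = |-1.597 − (-0.619)| = 0.978 V

0.978 V


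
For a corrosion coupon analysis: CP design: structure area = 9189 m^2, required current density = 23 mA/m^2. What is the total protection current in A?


I = area * current density, then convert mA → A (÷1000)
I = 9189 * 23 / 1000 = 211.35 A

211.35 A


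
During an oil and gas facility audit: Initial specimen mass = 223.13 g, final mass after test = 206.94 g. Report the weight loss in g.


Weight loss = initial − final
WL = 223.13 − 206.94 = 16.19 g

16.19 g


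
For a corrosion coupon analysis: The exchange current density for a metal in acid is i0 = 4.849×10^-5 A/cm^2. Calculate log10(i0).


i0 = 4.849×10^-5 A/cm^2
log10(i0) = -4.314

-4.314


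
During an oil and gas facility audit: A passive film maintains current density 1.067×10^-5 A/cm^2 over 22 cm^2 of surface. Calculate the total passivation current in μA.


I = i_pass * A, then convert A → μA (×10^6)
I = 1.067×10^-5 * 22 * 10^6 = 234.74 μA

234.74 μA


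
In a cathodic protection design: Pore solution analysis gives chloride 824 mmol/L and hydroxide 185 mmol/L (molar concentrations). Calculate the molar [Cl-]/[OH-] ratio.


Threshold parameter = [Cl-] / [OH-] (molar basis; both in mmol/L, so units cancel)
Ratio = 824 / 185 = 4.45

4.45


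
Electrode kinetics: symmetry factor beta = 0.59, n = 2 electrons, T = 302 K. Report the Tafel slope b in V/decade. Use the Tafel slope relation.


Apply the Tafel slope relation: b = 2.303*R*T/(beta*n*F)
Numerator: 2.303 * 8.314 * 302 = 5782.44
Denominator: 0.59 * 2 * 96485 = 113852.3
b = 5782.44 / 113852.3 = 0.051 V/decade

0.051 V/decade


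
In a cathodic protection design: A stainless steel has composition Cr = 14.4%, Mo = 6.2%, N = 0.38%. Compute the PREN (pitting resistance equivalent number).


Apply the PREN formula: PREN = Cr + 3.3*Mo + 16*N
PREN = 14.4 + 3.3*6.2 + 16*0.38
PREN = 14.4 + 20.46 + 6.08 = 40.94

40.94


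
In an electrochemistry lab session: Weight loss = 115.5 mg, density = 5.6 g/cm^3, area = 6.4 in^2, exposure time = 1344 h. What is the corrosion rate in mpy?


Apply the mpy weight-loss relation: CR = 534 * W / (D * A * T)
Numerator: 534 * 115.5 = 61677.0
Denominator: 5.6 * 6.4 * 1344 = 48168.96
CR = 61677.0 / 48168.96 = 1.28043 mpy

1.28043 mpy


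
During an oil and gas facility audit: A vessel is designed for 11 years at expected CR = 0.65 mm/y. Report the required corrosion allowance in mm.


Corrosion allowance = CR × design life
CA = 0.65 * 11 = 7.15 mm

7.15 mm


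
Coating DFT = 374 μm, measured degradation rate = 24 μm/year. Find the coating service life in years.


Service life = thickness / degradation rate
Life = 374 / 24 = 15.6 years

15.6 years


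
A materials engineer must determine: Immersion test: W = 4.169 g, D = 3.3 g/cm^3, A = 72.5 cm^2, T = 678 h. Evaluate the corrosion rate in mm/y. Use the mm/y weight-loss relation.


Apply the mm/y weight-loss relation: CR = 87600 * W / (D * A * T)
Numerator: 87600 * 4.169 = 365204.4
Denominator: 3.3 * 72.5 * 678 = 162211.5
CR = 365204.4 / 162211.5 = 2.2514 mm/y

2.2514 mm/y


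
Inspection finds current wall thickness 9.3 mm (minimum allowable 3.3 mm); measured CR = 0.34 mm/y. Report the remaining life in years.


Apply the remaining-life relation: RL = (t_current − t_min) / CR
RL = (9.3 − 3.3) / 0.34 = 6.0 / 0.34 = 17.6 years

17.6 years


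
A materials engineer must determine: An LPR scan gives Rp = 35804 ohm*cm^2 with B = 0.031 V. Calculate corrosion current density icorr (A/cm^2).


Apply the Stern-Geary relation: icorr = B / Rp
icorr = 0.031 / 35804 = 8.658×10^-7 A/cm^2

8.658×10^-7 A/cm^2


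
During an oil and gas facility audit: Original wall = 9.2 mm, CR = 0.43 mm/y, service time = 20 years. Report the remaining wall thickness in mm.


Remaining wall = original − CR × time
t = 9.2 − 0.43*20 = 9.2 − 8.6 = 0.6 mm

0.6 mm


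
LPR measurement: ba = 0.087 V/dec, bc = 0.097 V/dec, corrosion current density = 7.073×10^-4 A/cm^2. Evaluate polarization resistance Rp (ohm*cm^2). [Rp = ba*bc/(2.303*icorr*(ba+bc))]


Apply the Stern-Geary equation: Rp = ba*bc / (2.303*icorr*(ba+bc))
ba*bc = 0.087*0.097 = 0.008439
ba+bc = 0.184; 2.303*icorr*(ba+bc) = 2.303*7.073×10^-4*0.184 = 2.9971979×10^-4
Rp = 0.008439 / 2.9971979×10^-4 = 28.2 ohm*cm^2

28.2 ohm*cm^2


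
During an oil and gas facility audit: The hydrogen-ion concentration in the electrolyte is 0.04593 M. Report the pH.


pH = −log10[H+]
pH = −log10(0.04593) = 1.34

1.34


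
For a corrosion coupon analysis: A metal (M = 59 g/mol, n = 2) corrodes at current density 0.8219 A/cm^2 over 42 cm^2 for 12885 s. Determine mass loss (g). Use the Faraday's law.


Apply Faraday's law: m = i*A*t*M / (n*F)
Total charge passed Q = i*A*t = 0.8219*42*12885 = 444787.623 C
m = Q*M/(n*F) = 444787.623*59/(2*96485) = 135.992 g

135.992 g


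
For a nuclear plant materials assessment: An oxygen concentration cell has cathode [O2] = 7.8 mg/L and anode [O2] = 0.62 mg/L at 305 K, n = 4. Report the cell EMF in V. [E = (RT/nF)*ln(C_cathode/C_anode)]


Apply the Nernst concentration-cell relation: E = (RT/nF)*ln(C_cathode/C_anode)
RT/nF = 8.314*305/(4*96485) = 0.00657037 V
ln(7.8/0.62) = 2.53216
E = 0.00657037 * 2.53216 = 0.01664 V

0.01664 V


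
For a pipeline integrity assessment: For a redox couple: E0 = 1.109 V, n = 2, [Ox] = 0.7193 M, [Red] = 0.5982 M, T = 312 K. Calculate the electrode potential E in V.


Apply the Nernst equation: E = E0 + (RT/nF)*ln([Ox]/[Red])
Step 1: RT/nF = 8.314*312/(2*96485) = 0.01344234 V
Step 2: [Ox]/[Red] = 0.7193/0.5982 = 1.202441
Step 3: ln(1.202441) = 0.184354
Step 4: correction = 0.01344234 * 0.184354 = 0.002 V
E = 1.109 + 0.002 = 1.111 V

1.111 V


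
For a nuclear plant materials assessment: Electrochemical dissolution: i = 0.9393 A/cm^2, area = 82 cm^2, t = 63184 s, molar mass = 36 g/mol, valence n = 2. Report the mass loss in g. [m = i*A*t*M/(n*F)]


Apply Faraday's law: m = i*A*t*M / (n*F)
Total charge passed Q = i*A*t = 0.9393*82*63184 = 4866595.9584 C
m = Q*M/(n*F) = 4866595.9584*36/(2*96485) = 907.9 g

907.9 g


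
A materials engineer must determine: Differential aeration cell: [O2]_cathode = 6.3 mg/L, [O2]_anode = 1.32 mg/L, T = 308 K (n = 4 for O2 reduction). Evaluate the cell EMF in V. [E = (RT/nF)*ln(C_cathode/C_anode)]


Apply the Nernst concentration-cell relation: E = (RT/nF)*ln(C_cathode/C_anode)
RT/nF = 8.314*308/(4*96485) = 0.006635 V
ln(6.3/1.32) = 1.56292
E = 0.006635 * 1.56292 = 0.01037 V

0.01037 V


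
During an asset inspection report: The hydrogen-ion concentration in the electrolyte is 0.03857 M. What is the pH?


pH = −log10[H+]
pH = −log10(0.03857) = 1.41

1.41


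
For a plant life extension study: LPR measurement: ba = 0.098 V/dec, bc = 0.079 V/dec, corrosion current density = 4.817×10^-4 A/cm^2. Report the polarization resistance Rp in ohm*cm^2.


Apply the Stern-Geary equation: Rp = ba*bc / (2.303*icorr*(ba+bc))
ba*bc = 0.098*0.079 = 0.007742
ba+bc = 0.177; 2.303*icorr*(ba+bc) = 2.303*4.817×10^-4*0.177 = 1.9635585×10^-4
Rp = 0.007742 / 1.9635585×10^-4 = 39.4 ohm*cm^2

39.4 ohm*cm^2


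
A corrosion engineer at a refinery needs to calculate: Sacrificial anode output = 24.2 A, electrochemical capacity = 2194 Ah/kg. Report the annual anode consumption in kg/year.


Annual consumption = current * hours per year / capacity
Rate = 24.2 * 8760 / 2194 = 96.6 kg/year

96.6 kg/year


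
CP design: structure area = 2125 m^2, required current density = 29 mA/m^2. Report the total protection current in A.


I = area * current density, then convert mA → A (÷1000)
I = 2125 * 29 / 1000 = 61.63 A

61.63 A


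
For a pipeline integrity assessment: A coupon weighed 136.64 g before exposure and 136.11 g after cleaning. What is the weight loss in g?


Weight loss = initial − final
WL = 136.64 − 136.11 = 0.53 g

0.53 g


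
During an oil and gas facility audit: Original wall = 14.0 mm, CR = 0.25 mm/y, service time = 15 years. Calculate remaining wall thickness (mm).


Remaining wall = original − CR × time
t = 14.0 − 0.25*15 = 14.0 − 3.75 = 10.25 mm

10.25 mm


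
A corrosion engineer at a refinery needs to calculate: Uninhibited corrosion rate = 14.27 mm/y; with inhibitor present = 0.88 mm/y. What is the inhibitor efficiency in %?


Apply the inhibitor-efficiency definition: IE = (CR_blank − CR_inh)/CR_blank × 100
IE = (14.27 − 0.88) / 14.27 × 100
IE = 13.39 / 14.27 × 100 = 93.8 %

93.8 %


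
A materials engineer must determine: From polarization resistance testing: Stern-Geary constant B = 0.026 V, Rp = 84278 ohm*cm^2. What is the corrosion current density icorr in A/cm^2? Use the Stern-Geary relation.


Apply the Stern-Geary relation: icorr = B / Rp
icorr = 0.026 / 84278 = 3.085×10^-7 A/cm^2

3.085×10^-7 A/cm^2


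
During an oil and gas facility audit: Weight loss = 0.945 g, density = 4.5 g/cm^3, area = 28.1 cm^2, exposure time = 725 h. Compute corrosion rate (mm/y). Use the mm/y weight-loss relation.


Apply the mm/y weight-loss relation: CR = 87600 * W / (D * A * T)
Numerator: 87600 * 0.945 = 82782.0
Denominator: 4.5 * 28.1 * 725 = 91676.25
CR = 82782.0 / 91676.25 = 0.903 mm/y

0.903 mm/y


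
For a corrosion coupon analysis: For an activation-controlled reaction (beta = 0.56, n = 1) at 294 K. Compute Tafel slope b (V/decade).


Apply the Tafel slope relation: b = 2.303*R*T/(beta*n*F)
Numerator: 2.303 * 8.314 * 294 = 5629.26
Denominator: 0.56 * 1 * 96485 = 54031.6
b = 5629.26 / 54031.6 = 0.1042 V/decade

0.1042 V/decade


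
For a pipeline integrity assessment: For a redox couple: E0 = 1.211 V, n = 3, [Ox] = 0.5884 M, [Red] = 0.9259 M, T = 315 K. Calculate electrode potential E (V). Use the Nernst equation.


Apply the Nernst equation: E = E0 + (RT/nF)*ln([Ox]/[Red])
Step 1: RT/nF = 8.314*315/(3*96485) = 0.00904773 V
Step 2: [Ox]/[Red] = 0.5884/0.9259 = 0.63549
Step 3: ln(0.63549) = -0.453359
Step 4: correction = 0.00904773 * -0.453359 = -0.0041 V
E = 1.211 + -0.0041 = 1.2069 V

1.2069 V


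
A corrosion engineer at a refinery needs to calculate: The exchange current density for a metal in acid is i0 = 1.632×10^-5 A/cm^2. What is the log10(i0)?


i0 = 1.632×10^-5 A/cm^2
log10(i0) = -4.787

-4.787


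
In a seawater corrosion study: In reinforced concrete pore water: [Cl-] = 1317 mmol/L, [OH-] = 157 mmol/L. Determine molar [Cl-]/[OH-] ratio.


Threshold parameter = [Cl-] / [OH-] (molar basis; both in mmol/L, so units cancel)
Ratio = 1317 / 157 = 8.39

8.39


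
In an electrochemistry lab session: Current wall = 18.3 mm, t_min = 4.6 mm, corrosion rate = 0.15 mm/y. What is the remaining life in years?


Apply the remaining-life relation: RL = (t_current − t_min) / CR
RL = (18.3 − 4.6) / 0.15 = 13.7 / 0.15 = 91.3 years

91.3 years


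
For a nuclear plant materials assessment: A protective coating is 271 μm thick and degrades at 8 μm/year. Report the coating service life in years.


Service life = thickness / degradation rate
Life = 271 / 8 = 33.9 years

33.9 years


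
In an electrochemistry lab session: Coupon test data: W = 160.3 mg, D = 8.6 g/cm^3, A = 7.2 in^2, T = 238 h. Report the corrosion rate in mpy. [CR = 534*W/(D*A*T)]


Apply the mpy weight-loss relation: CR = 534 * W / (D * A * T)
Numerator: 534 * 160.3 = 85600.2
Denominator: 8.6 * 7.2 * 238 = 14736.96
CR = 85600.2 / 14736.96 = 5.809 mpy

5.809 mpy


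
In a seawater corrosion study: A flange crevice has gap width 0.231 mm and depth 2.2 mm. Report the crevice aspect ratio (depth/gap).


Aspect ratio = depth / gap
Ratio = 2.2 / 0.231 = 9.5

9.5


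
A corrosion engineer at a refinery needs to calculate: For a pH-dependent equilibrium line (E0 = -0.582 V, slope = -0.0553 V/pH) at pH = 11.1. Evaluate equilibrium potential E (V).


Apply the Pourbaix line equation: E = E0 + slope*pH
E = -0.582 + (-0.0553)*11.1 = -0.582 + (-0.61383) = -1.19583 V
Rounded to 3 decimal places: E = -1.196 V

-1.196 V


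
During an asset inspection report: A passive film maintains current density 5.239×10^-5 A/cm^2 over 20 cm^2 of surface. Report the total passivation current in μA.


I = i_pass * A, then convert A → μA (×10^6)
I = 5.239×10^-5 * 20 * 10^6 = 1047.8 μA

1047.8 μA


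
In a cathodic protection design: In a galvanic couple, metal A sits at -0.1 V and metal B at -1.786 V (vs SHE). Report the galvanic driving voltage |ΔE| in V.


Driving voltage is the absolute potential difference.
|ΔE| = |-0.1 − (-1.786)| = 1.686 V

1.686 V


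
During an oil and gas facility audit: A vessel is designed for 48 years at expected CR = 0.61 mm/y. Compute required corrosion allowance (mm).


Corrosion allowance = CR × design life
CA = 0.61 * 48 = 29.28 mm

29.28 mm


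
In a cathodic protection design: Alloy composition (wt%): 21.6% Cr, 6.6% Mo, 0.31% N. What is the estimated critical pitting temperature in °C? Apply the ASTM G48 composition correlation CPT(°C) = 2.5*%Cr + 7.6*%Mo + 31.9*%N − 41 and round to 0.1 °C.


Apply the ASTM G48 empirical CPT estimate: CPT(°C) = 2.5*%Cr + 7.6*%Mo + 31.9*%N − 41
2.5*21.6 = 54; 7.6*6.6 = 50.16; 31.9*0.31 = 9.889
CPT = 54 + 50.16 + 9.889 − 41 = 73.049 °C
Rounded to 0.1 °C: CPT ≈ 73.0 °C

73.0 °C


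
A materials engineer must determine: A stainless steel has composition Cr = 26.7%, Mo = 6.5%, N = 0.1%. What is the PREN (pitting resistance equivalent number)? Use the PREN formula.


Apply the PREN formula: PREN = Cr + 3.3*Mo + 16*N
PREN = 26.7 + 3.3*6.5 + 16*0.1
PREN = 26.7 + 21.45 + 1.6 = 49.75

49.75


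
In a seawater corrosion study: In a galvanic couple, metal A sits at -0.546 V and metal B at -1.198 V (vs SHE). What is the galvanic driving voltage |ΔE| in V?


Driving voltage is the absolute potential difference.
|ΔE| = |-0.546 − (-1.198)| = 0.652 V

0.652 V


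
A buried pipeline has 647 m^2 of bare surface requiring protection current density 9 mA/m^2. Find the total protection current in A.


I = area * current density, then convert mA → A (÷1000)
I = 647 * 9 / 1000 = 5.82 A

5.82 A


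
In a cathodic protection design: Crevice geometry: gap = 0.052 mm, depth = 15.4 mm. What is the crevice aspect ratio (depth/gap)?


Aspect ratio = depth / gap
Ratio = 15.4 / 0.052 = 296.2

296.2


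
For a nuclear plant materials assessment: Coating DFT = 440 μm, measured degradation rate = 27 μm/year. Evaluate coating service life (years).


Service life = thickness / degradation rate
Life = 440 / 27 = 16.3 years

16.3 years


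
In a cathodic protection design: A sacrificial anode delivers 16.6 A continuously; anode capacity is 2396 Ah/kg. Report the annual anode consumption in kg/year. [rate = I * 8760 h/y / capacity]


Annual consumption = current * hours per year / capacity
Rate = 16.6 * 8760 / 2396 = 60.7 kg/year

60.7 kg/year


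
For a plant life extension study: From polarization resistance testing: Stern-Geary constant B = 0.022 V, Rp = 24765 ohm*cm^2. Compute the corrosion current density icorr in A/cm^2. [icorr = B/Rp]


Apply the Stern-Geary relation: icorr = B / Rp
icorr = 0.022 / 24765 = 8.884×10^-7 A/cm^2

8.884×10^-7 A/cm^2


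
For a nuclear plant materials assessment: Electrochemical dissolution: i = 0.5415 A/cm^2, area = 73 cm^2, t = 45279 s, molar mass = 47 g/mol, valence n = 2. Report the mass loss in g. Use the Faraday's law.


Apply Faraday's law: m = i*A*t*M / (n*F)
Total charge passed Q = i*A*t = 0.5415*73*45279 = 1789856.2305 C
m = Q*M/(n*F) = 1789856.2305*47/(2*96485) = 435.9395 g

435.9395 g


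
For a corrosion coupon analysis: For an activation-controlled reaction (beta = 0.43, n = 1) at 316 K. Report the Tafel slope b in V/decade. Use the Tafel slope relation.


Apply the Tafel slope relation: b = 2.303*R*T/(beta*n*F)
Numerator: 2.303 * 8.314 * 316 = 6050.5
Denominator: 0.43 * 1 * 96485 = 41488.55
b = 6050.5 / 41488.55 = 0.146 V/decade

0.146 V/decade


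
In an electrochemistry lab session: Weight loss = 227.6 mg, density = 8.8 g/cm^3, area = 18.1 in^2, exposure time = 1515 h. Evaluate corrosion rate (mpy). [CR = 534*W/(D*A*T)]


Apply the mpy weight-loss relation: CR = 534 * W / (D * A * T)
Numerator: 534 * 227.6 = 121538.4
Denominator: 8.8 * 18.1 * 1515 = 241309.2
CR = 121538.4 / 241309.2 = 0.5037 mpy

0.5037 mpy


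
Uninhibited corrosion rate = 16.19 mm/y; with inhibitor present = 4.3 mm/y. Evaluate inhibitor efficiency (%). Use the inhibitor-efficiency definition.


Apply the inhibitor-efficiency definition: IE = (CR_blank − CR_inh)/CR_blank × 100
IE = (16.19 − 4.3) / 16.19 × 100
IE = 11.89 / 16.19 × 100 = 73.4 %

73.4 %


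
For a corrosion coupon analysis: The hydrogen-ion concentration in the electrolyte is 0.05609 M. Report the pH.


pH = −log10[H+]
pH = −log10(0.05609) = 1.25

1.25


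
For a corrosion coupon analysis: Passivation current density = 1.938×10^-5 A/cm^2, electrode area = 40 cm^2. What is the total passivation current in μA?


I = i_pass * A, then convert A → μA (×10^6)
I = 1.938×10^-5 * 40 * 10^6 = 775.2 μA

775.2 μA


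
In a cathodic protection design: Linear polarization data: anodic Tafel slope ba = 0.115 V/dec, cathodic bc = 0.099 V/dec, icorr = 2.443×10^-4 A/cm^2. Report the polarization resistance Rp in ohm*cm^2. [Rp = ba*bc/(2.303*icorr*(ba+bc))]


Apply the Stern-Geary equation: Rp = ba*bc / (2.303*icorr*(ba+bc))
ba*bc = 0.115*0.099 = 0.011385
ba+bc = 0.214; 2.303*icorr*(ba+bc) = 2.303*2.443×10^-4*0.214 = 1.204013×10^-4
Rp = 0.011385 / 1.204013×10^-4 = 94.6 ohm*cm^2

94.6 ohm*cm^2
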